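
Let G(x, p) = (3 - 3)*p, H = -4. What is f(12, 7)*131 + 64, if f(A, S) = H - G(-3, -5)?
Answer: -460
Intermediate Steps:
G(x, p) = 0 (G(x, p) = 0*p = 0)
f(A, S) = -4 (f(A, S) = -4 - 1*0 = -4 + 0 = -4)
f(12, 7)*131 + 64 = -4*131 + 64 = -524 + 64 = -460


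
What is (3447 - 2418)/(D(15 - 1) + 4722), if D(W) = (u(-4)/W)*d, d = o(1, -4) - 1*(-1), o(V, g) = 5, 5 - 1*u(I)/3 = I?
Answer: 2401/11045 ≈ 0.21738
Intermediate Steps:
u(I) = 15 - 3*I
d = 6 (d = 5 - 1*(-1) = 5 + 1 = 6)
D(W) = 162/W (D(W) = ((15 - 3*(-4))/W)*6 = ((15 + 12)/W)*6 = (27/W)*6 = 162/W)
(3447 - 2418)/(D(15 - 1) + 4722) = (3447 - 2418)/(162/(15 - 1) + 4722) = 1029/(162/14 + 4722) = 1029/(162*(1/14) + 4722) = 1029/(81/7 + 4722) = 1029/(33135/7) = 1029*(7/33135) = 2401/11045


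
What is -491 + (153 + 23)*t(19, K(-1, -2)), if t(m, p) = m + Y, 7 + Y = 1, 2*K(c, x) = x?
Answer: 1797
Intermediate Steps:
K(c, x) = x/2
Y = -6 (Y = -7 + 1 = -6)
t(m, p) = -6 + m (t(m, p) = m - 6 = -6 + m)
-491 + (153 + 23)*t(19, K(-1, -2)) = -491 + (153 + 23)*(-6 + 19) = -491 + 176*13 = -491 + 2288 = 1797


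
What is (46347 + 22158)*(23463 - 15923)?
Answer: 516527700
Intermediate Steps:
(46347 + 22158)*(23463 - 15923) = 68505*7540 = 516527700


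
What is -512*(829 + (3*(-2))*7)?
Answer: -402944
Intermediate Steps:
-512*(829 + (3*(-2))*7) = -512*(829 - 6*7) = -512*(829 - 42) = -512*787 = -402944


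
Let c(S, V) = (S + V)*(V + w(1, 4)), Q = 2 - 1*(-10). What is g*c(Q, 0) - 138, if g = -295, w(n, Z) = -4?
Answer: 14022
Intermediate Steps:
Q = 12 (Q = 2 + 10 = 12)
c(S, V) = (-4 + V)*(S + V) (c(S, V) = (S + V)*(V - 4) = (S + V)*(-4 + V) = (-4 + V)*(S + V))
g*c(Q, 0) - 138 = -295*(0**2 - 4*12 - 4*0 + 12*0) - 138 = -295*(0 - 48 + 0 + 0) - 138 = -295*(-48) - 138 = 14160 - 138 = 14022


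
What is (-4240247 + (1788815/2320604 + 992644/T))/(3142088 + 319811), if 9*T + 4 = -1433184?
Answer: -3525623427875247977/2878449414694665812 ≈ -1.2248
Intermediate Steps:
T = -1433188/9 (T = -4/9 + (1/9)*(-1433184) = -4/9 - 477728/3 = -1433188/9 ≈ -1.5924e+5)
(-4240247 + (1788815/2320604 + 992644/T))/(3142088 + 319811) = (-4240247 + (1788815/2320604 + 992644/(-1433188/9)))/(3142088 + 319811) = (-4240247 + (1788815*(1/2320604) + 992644*(-9/1433188)))/3461899 = (-4240247 + (1788815/2320604 - 2233449/358297))*(1/3461899) = (-4240247 - 4542023635141/831465451388)*(1/3461899) = -3525623427875247977/831465451388*1/3461899 = -3525623427875247977/2878449414694665812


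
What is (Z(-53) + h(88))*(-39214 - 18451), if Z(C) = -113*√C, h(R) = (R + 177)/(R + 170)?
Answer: -15281225/258 + 6516145*I*√53 ≈ -59230.0 + 4.7438e+7*I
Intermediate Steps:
h(R) = (177 + R)/(170 + R)
(Z(-53) + h(88))*(-39214 - 18451) = (-113*I*√53 + (177 + 88)/(170 + 88))*(-39214 - 18451) = (-113*I*√53 + 265/258)*(-57665) = (265/258 - 113*I*√53)*(-57665) = -15281225/258 + 6516145*I*√53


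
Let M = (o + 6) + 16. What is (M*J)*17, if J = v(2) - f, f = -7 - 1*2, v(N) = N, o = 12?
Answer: 6358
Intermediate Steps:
f = -9 (f = -7 - 2 = -9)
M = 34 (M = (12 + 6) + 16 = 18 + 16 = 34)
J = 11 (J = 2 - 1*(-9) = 2 + 9 = 11)
(M*J)*17 = (34*11)*17 = 374*17 = 6358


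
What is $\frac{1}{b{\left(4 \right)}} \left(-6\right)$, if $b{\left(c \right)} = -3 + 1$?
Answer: $3$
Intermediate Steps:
$b{\left(c \right)} = -2$
$\frac{1}{b{\left(4 \right)}} \left(-6\right) = \frac{1}{-2} \left(-6\right) = \left(- \frac{1}{2}\right) \left(-6\right) = 3$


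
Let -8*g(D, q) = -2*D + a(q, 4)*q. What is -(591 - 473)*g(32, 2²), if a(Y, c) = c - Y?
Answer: -944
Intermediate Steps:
g(D, q) = D/4 - q*(4 - q)/8 (g(D, q) = -(-2*D + (4 - q)*q)/8 = -(-2*D + q*(4 - q))/8 = D/4 - q*(4 - q)/8)
-(591 - 473)*g(32, 2²) = -(591 - 473)*((¼)*32 + (⅛)*2²*(-4 + 2²)) = -118*(8 + (⅛)*4*(-4 + 4)) = -118*(8 + (⅛)*4*0) = -118*(8 + 0) = -118*8 = -1*944 = -944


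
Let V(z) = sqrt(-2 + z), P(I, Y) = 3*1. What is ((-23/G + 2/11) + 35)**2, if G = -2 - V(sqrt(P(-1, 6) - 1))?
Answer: (1027 + 387*I*sqrt(2 - sqrt(2)))**2/(121*(2 + I*sqrt(2 - sqrt(2)))**2) ≈ 2029.5 - 347.12*I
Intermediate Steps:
P(I, Y) = 3
G = -2 - sqrt(-2 + sqrt(2)) (G = -2 - sqrt(-2 + sqrt(3 - 1)) = -2 - sqrt(-2 + sqrt(2)) ≈ -2.0 - 0.76537*I)
((-23/G + 2/11) + 35)**2 = ((-23/(-2 - I*sqrt(2 - sqrt(2))) + 2/11) + 35)**2 = ((2/11 - 23/(-2 - I*sqrt(2 - sqrt(2)))) + 35)**2 = (387/11 - 23/(-2 - I*sqrt(2 - sqrt(2))))**2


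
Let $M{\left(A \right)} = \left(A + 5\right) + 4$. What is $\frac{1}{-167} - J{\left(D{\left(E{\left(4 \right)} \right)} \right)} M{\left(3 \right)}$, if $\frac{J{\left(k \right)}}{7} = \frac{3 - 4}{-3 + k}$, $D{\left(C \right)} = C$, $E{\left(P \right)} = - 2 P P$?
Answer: $- \frac{2009}{835} \approx -2.406$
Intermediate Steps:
$E{\left(P \right)} = - 2 P^{2}$
$J{\left(k \right)} = - \frac{7}{-3 + k}$ ($J{\left(k \right)} = 7 \frac{3 - 4}{-3 + k} = 7 \left(- \frac{1}{-3 + k}\right) = - \frac{7}{-3 + k}$)
$M{\left(A \right)} = 9 + A$ ($M{\left(A \right)} = \left(5 + A\right) + 4 = 9 + A$)
$\frac{1}{-167} - J{\left(D{\left(E{\left(4 \right)} \right)} \right)} M{\left(3 \right)} = \frac{1}{-167} - - \frac{7}{-3 - 2 \cdot 4^{2}} \left(9 + 3\right) = - \frac{1}{167} - - \frac{7}{-3 - 32} \cdot 12 = - \frac{1}{167} - - \frac{7}{-35} \cdot 12 = - \frac{1}{167} - \left(-7\right) \left(- \frac{1}{35}\right) 12 = - \frac{1}{167} - \frac{1}{5} \cdot 12 = - \frac{1}{167} - \frac{12}{5} = - \frac{2009}{835}$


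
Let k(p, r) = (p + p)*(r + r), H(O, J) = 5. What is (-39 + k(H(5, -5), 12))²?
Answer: 40401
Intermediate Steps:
k(p, r) = 4*p*r (k(p, r) = (2*p)*(2*r) = 4*p*r)
(-39 + k(H(5, -5), 12))² = (-39 + 4*5*12)² = (-39 + 240)² = 201² = 40401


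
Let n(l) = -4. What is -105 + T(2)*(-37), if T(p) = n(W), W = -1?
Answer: 43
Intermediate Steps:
T(p) = -4
-105 + T(2)*(-37) = -105 - 4*(-37) = -105 + 148 = 43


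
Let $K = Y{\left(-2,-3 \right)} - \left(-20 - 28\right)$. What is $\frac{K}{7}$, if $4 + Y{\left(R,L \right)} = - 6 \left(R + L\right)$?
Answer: $\frac{74}{7} \approx 10.571$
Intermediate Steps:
$Y{\left(R,L \right)} = -4 - 6 L - 6 R$ ($Y{\left(R,L \right)} = -4 - 6 \left(R + L\right) = -4 - 6 \left(L + R\right) = -4 - \left(6 L + 6 R\right) = -4 - 6 L - 6 R$)
$K = 74$ ($K = \left(-4 - -18 - -12\right) - \left(-20 - 28\right) = \left(-4 + 18 + 12\right) - -48 = 26 + 48 = 74$)
$\frac{K}{7} = \frac{74}{7}$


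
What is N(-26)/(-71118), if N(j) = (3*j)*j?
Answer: -338/11853 ≈ -0.028516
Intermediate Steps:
N(j) = 3*j²
N(-26)/(-71118) = (3*(-26)²)/(-71118) = (3*676)*(-1/71118) = 2028*(-1/71118) = -338/11853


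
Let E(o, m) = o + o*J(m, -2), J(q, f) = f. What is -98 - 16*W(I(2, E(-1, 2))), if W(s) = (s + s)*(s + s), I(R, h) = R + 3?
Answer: -1698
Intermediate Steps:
E(o, m) = -o (E(o, m) = o + o*(-2) = o - 2*o = -o)
I(R, h) = 3 + R
W(s) = 4*s**2 (W(s) = (2*s)*(2*s) = 4*s**2)
-98 - 16*W(I(2, E(-1, 2))) = -98 - 64*(3 + 2)**2 = -98 - 64*5**2 = -98 - 64*25 = -98 - 16*100 = -98 - 1600 = -1698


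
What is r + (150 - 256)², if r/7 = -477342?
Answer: -3330158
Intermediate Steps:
r = -3341394 (r = 7*(-477342) = -3341394)
r + (150 - 256)² = -3341394 + (150 - 256)² = -3341394 + (-106)² = -3341394 + 11236 = -3330158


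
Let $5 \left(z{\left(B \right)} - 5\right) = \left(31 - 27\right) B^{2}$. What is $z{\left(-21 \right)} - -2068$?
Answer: $\frac{12129}{5} \approx 2425.8$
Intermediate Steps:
$z{\left(B \right)} = 5 + \frac{4 B^{2}}{5}$ ($z{\left(B \right)} = 5 + \frac{\left(31 - 27\right) B^{2}}{5} = 5 + \frac{4 B^{2}}{5}$)
$z{\left(-21 \right)} - -2068 = \left(5 + \frac{4 \left(-21\right)^{2}}{5}\right) - -2068 = \left(5 + \frac{4}{5} \cdot 441\right) + 2068 = \left(5 + \frac{1764}{5}\right) + 2068 = \frac{1789}{5} + 2068 = \frac{12129}{5}$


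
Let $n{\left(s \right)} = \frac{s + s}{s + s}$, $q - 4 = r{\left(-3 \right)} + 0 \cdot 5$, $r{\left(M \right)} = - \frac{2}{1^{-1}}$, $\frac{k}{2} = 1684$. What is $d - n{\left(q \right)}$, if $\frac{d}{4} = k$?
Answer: $13471$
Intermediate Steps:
$k = 3368$ ($k = 2 \cdot 1684 = 3368$)
$r{\left(M \right)} = -2$ ($r{\left(M \right)} = - \frac{2}{1} = \left(-2\right) 1 = -2$)
$q = 2$ ($q = 4 + \left(-2 + 0 \cdot 5\right) = 4 + \left(-2 + 0\right) = 4 - 2 = 2$)
$d = 13472$ ($d = 4 \cdot 3368 = 13472$)
$n{\left(s \right)} = 1$ ($n{\left(s \right)} = \frac{2 s}{2 s} = 2 s \frac{1}{2 s} = 1$)
$d - n{\left(q \right)} = 13472 - 1 = 13471$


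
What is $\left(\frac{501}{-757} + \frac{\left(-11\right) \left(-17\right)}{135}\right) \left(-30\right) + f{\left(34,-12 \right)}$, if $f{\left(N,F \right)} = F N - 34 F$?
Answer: $- \frac{147848}{6813} \approx -21.701$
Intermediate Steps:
$f{\left(N,F \right)} = - 34 F + F N$
$\left(\frac{501}{-757} + \frac{\left(-11\right) \left(-17\right)}{135}\right) \left(-30\right) + f{\left(34,-12 \right)} = \left(\frac{501}{-757} + \frac{\left(-11\right) \left(-17\right)}{135}\right) \left(-30\right) - 12 \left(-34 + 34\right) = \left(501 \left(- \frac{1}{757}\right) + 187 \cdot \frac{1}{135}\right) \left(-30\right) - 0 = \left(- \frac{501}{757} + \frac{187}{135}\right) \left(-30\right) + 0 = \frac{73924}{102195} \left(-30\right) + 0 = - \frac{147848}{6813} + 0 = - \frac{147848}{6813}$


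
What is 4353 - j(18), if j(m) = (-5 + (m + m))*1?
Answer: 4322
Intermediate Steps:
j(m) = -5 + 2*m (j(m) = (-5 + 2*m)*1 = -5 + 2*m)
4353 - j(18) = 4353 - (-5 + 2*18) = 4353 - (-5 + 36) = 4353 - 1*31 = 4353 - 31 = 4322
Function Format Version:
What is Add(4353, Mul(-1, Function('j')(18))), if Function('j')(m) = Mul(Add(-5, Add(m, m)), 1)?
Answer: 4322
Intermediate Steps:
Function('j')(m) = Add(-5, Mul(2, m)) (Function('j')(m) = Mul(Add(-5, Mul(2, m)), 1) = Add(-5, Mul(2, m)))
Add(4353, Mul(-1, Function('j')(18))) = Add(4353, Mul(-1, Add(-5, Mul(2, 18)))) = Add(4353, Mul(-1, Add(-5, 36))) = Add(4353, Mul(-1, 31)) = Add(4353, -31) = 4322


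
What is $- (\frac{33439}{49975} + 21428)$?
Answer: $- \frac{1070897739}{49975} \approx -21429.0$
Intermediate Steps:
$- (\frac{33439}{49975} + 21428) = \left(-1\right) \frac{1070897739}{49975} = - \frac{1070897739}{49975}$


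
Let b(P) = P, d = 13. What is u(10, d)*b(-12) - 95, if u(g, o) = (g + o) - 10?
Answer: -251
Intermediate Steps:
u(g, o) = -10 + g + o
u(10, d)*b(-12) - 95 = (-10 + 10 + 13)*(-12) - 95 = 13*(-12) - 95 = -156 - 95 = -251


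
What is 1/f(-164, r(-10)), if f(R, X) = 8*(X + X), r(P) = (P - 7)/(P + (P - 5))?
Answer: 25/272 ≈ 0.091912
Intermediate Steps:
r(P) = (-7 + P)/(-5 + 2*P) (r(P) = (-7 + P)/(P + (-5 + P)) = (-7 + P)/(-5 + 2*P))
f(R, X) = 16*X (f(R, X) = 8*(2*X) = 16*X)
1/f(-164, r(-10)) = 1/(16*((-7 - 10)/(-5 + 2*(-10)))) = 1/(16*(-17/(-5 - 20))) = 1/(16*(-17/(-25))) = 1/(16*(-1/25*(-17))) = 1/(16*(17/25)) = 1/(272/25) = 25/272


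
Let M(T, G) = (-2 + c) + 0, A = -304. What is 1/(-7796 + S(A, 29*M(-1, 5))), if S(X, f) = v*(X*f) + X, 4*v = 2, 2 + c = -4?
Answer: 1/27164 ≈ 3.6813e-5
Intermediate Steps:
c = -6 (c = -2 - 4 = -6)
M(T, G) = -8 (M(T, G) = (-2 - 6) + 0 = -8 + 0 = -8)
v = 1/2 (v = (1/4)*2 = 1/2 ≈ 0.50000)
S(X, f) = X + X*f/2 (S(X, f) = (X*f)/2 + X = X*f/2 + X = X + X*f/2)
1/(-7796 + S(A, 29*M(-1, 5))) = 1/(-7796 + (1/2)*(-304)*(2 + 29*(-8))) = 1/(-7796 + (1/2)*(-304)*(2 - 232)) = 1/(-7796 + (1/2)*(-304)*(-230)) = 1/(-7796 + 34960) = 1/27164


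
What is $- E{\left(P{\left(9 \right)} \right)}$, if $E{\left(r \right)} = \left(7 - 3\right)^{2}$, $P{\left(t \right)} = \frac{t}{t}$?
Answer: $-16$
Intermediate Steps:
$P{\left(t \right)} = 1$
$E{\left(r \right)} = 16$ ($E{\left(r \right)} = 4^{2} = 16$)
$- E{\left(P{\left(9 \right)} \right)} = \left(-1\right) 16 = -16$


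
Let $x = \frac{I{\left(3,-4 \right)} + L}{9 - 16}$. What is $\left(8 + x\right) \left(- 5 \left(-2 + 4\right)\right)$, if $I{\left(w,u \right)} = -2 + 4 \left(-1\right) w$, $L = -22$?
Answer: $- \frac{920}{7} \approx -131.43$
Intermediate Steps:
$I{\left(w,u \right)} = -2 - 4 w$
$x = \frac{36}{7}$ ($x = \frac{\left(-2 - 12\right) - 22}{9 - 16} = \frac{\left(-2 - 12\right) - 22}{-7} = \left(-14 - 22\right) \left(- \frac{1}{7}\right) = \left(-36\right) \left(- \frac{1}{7}\right) = \frac{36}{7} \approx 5.1429$)
$\left(8 + x\right) \left(- 5 \left(-2 + 4\right)\right) = \left(8 + \frac{36}{7}\right) \left(- 5 \left(-2 + 4\right)\right) = \frac{92 \left(\left(-5\right) 2\right)}{7} = \frac{92}{7} \left(-10\right) = - \frac{920}{7}$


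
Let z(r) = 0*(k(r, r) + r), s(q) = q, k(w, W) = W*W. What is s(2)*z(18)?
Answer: 0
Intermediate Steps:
k(w, W) = W²
z(r) = 0 (z(r) = 0*(r² + r) = 0*(r + r²) = 0)
s(2)*z(18) = 2*0 = 0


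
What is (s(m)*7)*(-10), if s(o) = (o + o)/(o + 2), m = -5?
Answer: -700/3 ≈ -233.33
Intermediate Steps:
s(o) = 2*o/(2 + o) (s(o) = (2*o)/(2 + o) = 2*o/(2 + o))
(s(m)*7)*(-10) = ((2*(-5)/(2 - 5))*7)*(-10) = ((2*(-5)/(-3))*7)*(-10) = ((2*(-5)*(-⅓))*7)*(-10) = ((10/3)*7)*(-10) = (70/3)*(-10) = -700/3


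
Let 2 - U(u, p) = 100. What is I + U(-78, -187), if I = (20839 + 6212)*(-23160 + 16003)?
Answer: -193604105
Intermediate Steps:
U(u, p) = -98 (U(u, p) = 2 - 1*100 = 2 - 100 = -98)
I = -193604007 (I = 27051*(-7157) = -193604007)
I + U(-78, -187) = -193604007 - 98 = -193604105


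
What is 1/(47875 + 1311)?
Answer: 1/49186 ≈ 2.0331e-5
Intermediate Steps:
1/(47875 + 1311) = 1/49186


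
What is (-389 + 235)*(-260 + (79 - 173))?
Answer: 54516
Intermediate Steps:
(-389 + 235)*(-260 + (79 - 173)) = -154*(-260 - 94) = -154*(-354) = 54516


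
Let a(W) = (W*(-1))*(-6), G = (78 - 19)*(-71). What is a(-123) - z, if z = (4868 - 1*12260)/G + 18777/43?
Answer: -211908435/180127 ≈ -1176.4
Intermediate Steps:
G = -4189 (G = 59*(-71) = -4189)
z = 78974709/180127 (z = (4868 - 1*12260)/(-4189) + 18777/43 = (4868 - 12260)*(-1/4189) + 18777*(1/43) = -7392*(-1/4189) + 18777/43 = 7392/4189 + 18777/43 = 78974709/180127 ≈ 438.44)
a(W) = 6*W (a(W) = -W*(-6) = 6*W)
a(-123) - z = 6*(-123) - 1*78974709/180127 = -738 - 78974709/180127 = -211908435/180127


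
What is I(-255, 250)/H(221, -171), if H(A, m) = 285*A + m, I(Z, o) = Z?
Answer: -85/20938 ≈ -0.0040596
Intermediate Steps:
H(A, m) = m + 285*A
I(-255, 250)/H(221, -171) = -255/(-171 + 285*221) = -255/(-171 + 62985) = -255/62814 = -255*1/62814 = -85/20938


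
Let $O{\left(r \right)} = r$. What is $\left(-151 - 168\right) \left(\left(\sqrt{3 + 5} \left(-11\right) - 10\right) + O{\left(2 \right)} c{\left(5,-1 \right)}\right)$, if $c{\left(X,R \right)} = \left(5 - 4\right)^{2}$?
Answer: $2552 + 7018 \sqrt{2} \approx 12477.0$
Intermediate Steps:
$c{\left(X,R \right)} = 1$ ($c{\left(X,R \right)} = 1^{2} = 1$)
$\left(-151 - 168\right) \left(\left(\sqrt{3 + 5} \left(-11\right) - 10\right) + O{\left(2 \right)} c{\left(5,-1 \right)}\right) = \left(-151 - 168\right) \left(\left(\sqrt{3 + 5} \left(-11\right) - 10\right) + 2 \cdot 1\right) = - 319 \left(\left(\sqrt{8} \left(-11\right) - 10\right) + 2\right) = - 319 \left(\left(2 \sqrt{2} \left(-11\right) - 10\right) + 2\right) = - 319 \left(\left(- 22 \sqrt{2} - 10\right) + 2\right) = - 319 \left(\left(-10 - 22 \sqrt{2}\right) + 2\right) = - 319 \left(-8 - 22 \sqrt{2}\right) = 2552 + 7018 \sqrt{2}$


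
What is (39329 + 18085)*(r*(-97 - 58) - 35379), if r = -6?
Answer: -1977854886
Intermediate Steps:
(39329 + 18085)*(r*(-97 - 58) - 35379) = (39329 + 18085)*(-6*(-97 - 58) - 35379) = 57414*(-6*(-155) - 35379) = 57414*(930 - 35379) = 57414*(-34449) = -1977854886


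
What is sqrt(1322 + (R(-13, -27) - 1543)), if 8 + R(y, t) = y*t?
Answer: sqrt(122) ≈ 11.045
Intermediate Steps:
R(y, t) = -8 + t*y (R(y, t) = -8 + y*t = -8 + t*y)
sqrt(1322 + (R(-13, -27) - 1543)) = sqrt(1322 + ((-8 - 27*(-13)) - 1543)) = sqrt(1322 + ((-8 + 351) - 1543)) = sqrt(1322 + (343 - 1543)) = sqrt(1322 - 1200) = sqrt(122)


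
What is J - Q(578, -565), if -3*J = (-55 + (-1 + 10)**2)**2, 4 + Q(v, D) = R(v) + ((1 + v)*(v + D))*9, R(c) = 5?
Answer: -203908/3 ≈ -67969.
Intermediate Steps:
Q(v, D) = 1 + 9*(1 + v)*(D + v) (Q(v, D) = -4 + (5 + ((1 + v)*(v + D))*9) = -4 + (5 + ((1 + v)*(D + v))*9) = -4 + (5 + 9*(1 + v)*(D + v)) = 1 + 9*(1 + v)*(D + v))
J = -676/3 (J = -(-55 + (-1 + 10)**2)**2/3 = -(-55 + 9**2)**2/3 = -(-55 + 81)**2/3 = -1/3*26**2 = -1/3*676 = -676/3 ≈ -225.33)
J - Q(578, -565) = -676/3 - (1 + 9*(-565) + 9*578 + 9*578**2 + 9*(-565)*578) = -676/3 - (1 - 5085 + 5202 + 9*334084 - 2939130) = -676/3 - (1 - 5085 + 5202 + 3006756 - 2939130) = -676/3 - 1*67744 = -676/3 - 67744 = -203908/3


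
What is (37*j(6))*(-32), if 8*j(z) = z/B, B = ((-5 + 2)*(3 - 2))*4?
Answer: 74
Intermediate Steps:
B = -12 (B = -3*1*4 = -3*4 = -12)
j(z) = -z/96 (j(z) = (z/(-12))/8 = (z*(-1/12))/8 = (-z/12)/8 = -z/96)
(37*j(6))*(-32) = (37*(-1/96*6))*(-32) = (37*(-1/16))*(-32) = -37/16*(-32) = 74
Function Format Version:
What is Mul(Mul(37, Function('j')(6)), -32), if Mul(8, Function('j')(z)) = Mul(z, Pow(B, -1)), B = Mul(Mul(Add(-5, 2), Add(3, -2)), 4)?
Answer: 74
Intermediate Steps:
B = -12 (B = Mul(Mul(-3, 1), 4) = Mul(-3, 4) = -12)
Function('j')(z) = Mul(Rational(-1, 96), z) (Function('j')(z) = Mul(Rational(1, 8), Mul(z, Pow(-12, -1))) = Mul(Rational(1, 8), Mul(z, Rational(-1, 12))) = Mul(Rational(1, 8), Mul(Rational(-1, 12), z)) = Mul(Rational(-1, 96), z))
Mul(Mul(37, Function('j')(6)), -32) = Mul(Mul(37, Mul(Rational(-1, 96), 6)), -32) = Mul(Mul(37, Rational(-1, 16)), -32) = Mul(Rational(-37, 16), -32) = 74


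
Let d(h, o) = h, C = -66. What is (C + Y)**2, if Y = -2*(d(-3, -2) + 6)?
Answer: 5184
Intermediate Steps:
Y = -6 (Y = -2*(-3 + 6) = -2*3 = -6)
(C + Y)**2 = (-66 - 6)**2 = (-72)**2 = 5184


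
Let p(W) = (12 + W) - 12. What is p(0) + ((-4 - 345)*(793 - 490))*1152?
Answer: -121820544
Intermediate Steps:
p(W) = W
p(0) + ((-4 - 345)*(793 - 490))*1152 = 0 + ((-4 - 345)*(793 - 490))*1152 = 0 - 349*303*1152 = 0 - 105747*1152 = 0 - 121820544 = -121820544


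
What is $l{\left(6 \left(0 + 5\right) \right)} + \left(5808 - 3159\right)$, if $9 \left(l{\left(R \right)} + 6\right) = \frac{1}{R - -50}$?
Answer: $\frac{1902961}{720} \approx 2643.0$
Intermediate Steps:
$l{\left(R \right)} = -6 + \frac{1}{9 \left(50 + R\right)}$ ($l{\left(R \right)} = -6 + \frac{1}{9 \left(R - -50\right)} = -6 + \frac{1}{9 \left(R + 50\right)} = -6 + \frac{1}{9 \left(50 + R\right)}$)
$l{\left(6 \left(0 + 5\right) \right)} + \left(5808 - 3159\right) = \frac{-2699 - 54 \cdot 6 \left(0 + 5\right)}{9 \left(50 + 6 \left(0 + 5\right)\right)} + \left(5808 - 3159\right) = \frac{-2699 - 54 \cdot 6 \cdot 5}{9 \left(50 + 6 \cdot 5\right)} + 2649 = \frac{-2699 - 1620}{9 \left(50 + 30\right)} + 2649 = \frac{-2699 - 1620}{9 \cdot 80} + 2649 = \frac{1}{9} \cdot \frac{1}{80} \left(-4319\right) + 2649 = - \frac{4319}{720} + 2649 = \frac{1902961}{720}$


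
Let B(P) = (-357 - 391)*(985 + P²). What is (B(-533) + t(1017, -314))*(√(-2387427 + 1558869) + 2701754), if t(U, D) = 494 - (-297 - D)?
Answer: -576108176470750 - 639704625*I*√92062 ≈ -5.7611e+14 - 1.941e+11*I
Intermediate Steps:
t(U, D) = 791 + D (t(U, D) = 494 + (297 + D) = 791 + D)
B(P) = -736780 - 748*P² (B(P) = -748*(985 + P²) = -736780 - 748*P²)
(B(-533) + t(1017, -314))*(√(-2387427 + 1558869) + 2701754) = ((-736780 - 748*(-533)²) + (791 - 314))*(√(-2387427 + 1558869) + 2701754) = ((-736780 - 748*284089) + 477)*(√(-828558) + 2701754) = ((-736780 - 212498572) + 477)*(3*I*√92062 + 2701754) = (-213235352 + 477)*(2701754 + 3*I*√92062) = -213234875*(2701754 + 3*I*√92062) = -576108176470750 - 639704625*I*√92062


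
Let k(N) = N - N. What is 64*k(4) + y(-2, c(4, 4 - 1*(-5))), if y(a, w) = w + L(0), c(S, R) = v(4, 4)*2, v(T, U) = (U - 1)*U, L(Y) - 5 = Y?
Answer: 29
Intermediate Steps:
L(Y) = 5 + Y
k(N) = 0
v(T, U) = U*(-1 + U) (v(T, U) = (-1 + U)*U = U*(-1 + U))
c(S, R) = 24 (c(S, R) = (4*(-1 + 4))*2 = (4*3)*2 = 12*2 = 24)
y(a, w) = 5 + w (y(a, w) = w + (5 + 0) = w + 5 = 5 + w)
64*k(4) + y(-2, c(4, 4 - 1*(-5))) = 64*0 + (5 + 24) = 0 + 29 = 29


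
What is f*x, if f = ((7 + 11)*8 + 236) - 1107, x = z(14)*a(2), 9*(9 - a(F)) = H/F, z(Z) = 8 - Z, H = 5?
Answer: 114139/3 ≈ 38046.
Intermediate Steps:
a(F) = 9 - 5/(9*F)
x = -157/3 (x = (8 - 1*14)*(9 - 5/9/2) = (8 - 14)*(9 - 5/9*½) = -6*(9 - 5/18) = -6*157/18 = -157/3 ≈ -52.333)
f = -727 (f = (18*8 + 236) - 1107 = (144 + 236) - 1107 = 380 - 1107 = -727)
f*x = -727*(-157/3) = 114139/3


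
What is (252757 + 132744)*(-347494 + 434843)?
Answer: 33673126849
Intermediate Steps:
(252757 + 132744)*(-347494 + 434843) = 385501*87349 = 33673126849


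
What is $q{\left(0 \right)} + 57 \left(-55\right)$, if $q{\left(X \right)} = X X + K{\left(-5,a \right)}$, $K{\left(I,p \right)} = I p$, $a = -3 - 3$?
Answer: $-3105$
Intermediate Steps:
$a = -6$
$q{\left(X \right)} = 30 + X^{2}$ ($q{\left(X \right)} = X X - -30 = X^{2} + 30 = 30 + X^{2}$)
$q{\left(0 \right)} + 57 \left(-55\right) = \left(30 + 0^{2}\right) + 57 \left(-55\right) = \left(30 + 0\right) - 3135 = 30 - 3135 = -3105$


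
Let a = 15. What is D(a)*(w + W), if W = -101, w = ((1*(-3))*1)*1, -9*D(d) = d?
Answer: 520/3 ≈ 173.33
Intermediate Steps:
D(d) = -d/9
w = -3 (w = -3*1*1 = -3*1 = -3)
D(a)*(w + W) = (-⅑*15)*(-3 - 101) = -5/3*(-104) = 520/3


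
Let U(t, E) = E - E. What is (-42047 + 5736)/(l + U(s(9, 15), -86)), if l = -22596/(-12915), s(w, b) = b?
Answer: -22331265/1076 ≈ -20754.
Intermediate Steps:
U(t, E) = 0
l = 1076/615 (l = -22596*(-1/12915) = 1076/615 ≈ 1.7496)
(-42047 + 5736)/(l + U(s(9, 15), -86)) = (-42047 + 5736)/(1076/615 + 0) = -36311/1076/615 = -36311*615/1076 = -22331265/1076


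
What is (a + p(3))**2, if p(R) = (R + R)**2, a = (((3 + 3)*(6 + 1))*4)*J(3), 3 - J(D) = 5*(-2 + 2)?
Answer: 291600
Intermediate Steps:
J(D) = 3 (J(D) = 3 - 5*(-2 + 2) = 3 - 5*0 = 3 - 1*0 = 3 + 0 = 3)
a = 504 (a = (((3 + 3)*(6 + 1))*4)*3 = ((6*7)*4)*3 = (42*4)*3 = 168*3 = 504)
p(R) = 4*R**2 (p(R) = (2*R)**2 = 4*R**2)
(a + p(3))**2 = (504 + 4*3**2)**2 = (504 + 4*9)**2 = (504 + 36)**2 = 540**2 = 291600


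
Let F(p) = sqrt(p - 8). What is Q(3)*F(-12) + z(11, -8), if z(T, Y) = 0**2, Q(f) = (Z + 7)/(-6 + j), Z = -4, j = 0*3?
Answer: -I*sqrt(5) ≈ -2.2361*I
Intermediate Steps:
j = 0
Q(f) = -1/2 (Q(f) = (-4 + 7)/(-6 + 0) = 3/(-6) = 3*(-1/6) = -1/2)
F(p) = sqrt(-8 + p)
z(T, Y) = 0
Q(3)*F(-12) + z(11, -8) = -sqrt(-8 - 12)/2 + 0 = -I*sqrt(5) + 0 = -I*sqrt(5)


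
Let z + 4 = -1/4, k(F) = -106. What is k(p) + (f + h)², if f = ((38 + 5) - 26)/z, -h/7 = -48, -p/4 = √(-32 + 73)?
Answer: 110118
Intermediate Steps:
p = -4*√41 (p = -4*√(-32 + 73) = -4*√41 ≈ -25.612)
h = 336 (h = -7*(-48) = 336)
z = -17/4 (z = -4 - 1/4 = -4 - 1*¼ = -4 - ¼ = -17/4 ≈ -4.2500)
f = -4 (f = ((38 + 5) - 26)/(-17/4) = (43 - 26)*(-4/17) = 17*(-4/17) = -4)
k(p) + (f + h)² = -106 + (-4 + 336)² = -106 + 332² = -106 + 110224 = 110118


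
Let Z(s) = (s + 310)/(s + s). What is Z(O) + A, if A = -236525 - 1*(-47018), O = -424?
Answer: -80350911/424 ≈ -1.8951e+5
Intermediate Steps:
A = -189507 (A = -236525 + 47018 = -189507)
Z(s) = (310 + s)/(2*s) (Z(s) = (310 + s)/((2*s)) = (310 + s)*(1/(2*s)) = (310 + s)/(2*s))
Z(O) + A = (1/2)*(310 - 424)/(-424) - 189507 = (1/2)*(-1/424)*(-114) - 189507 = 57/424 - 189507 = -80350911/424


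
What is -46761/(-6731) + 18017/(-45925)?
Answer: 2026226498/309121175 ≈ 6.5548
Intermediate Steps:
-46761/(-6731) + 18017/(-45925) = -46761*(-1/6731) + 18017*(-1/45925) = 46761/6731 - 18017/45925 = 2026226498/309121175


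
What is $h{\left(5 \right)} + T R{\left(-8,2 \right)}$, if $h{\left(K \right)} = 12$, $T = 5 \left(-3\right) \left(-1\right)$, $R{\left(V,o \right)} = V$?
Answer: $-108$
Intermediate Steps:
$T = 15$ ($T = \left(-15\right) \left(-1\right) = 15$)
$h{\left(5 \right)} + T R{\left(-8,2 \right)} = 12 + 15 \left(-8\right) = 12 - 120 = -108$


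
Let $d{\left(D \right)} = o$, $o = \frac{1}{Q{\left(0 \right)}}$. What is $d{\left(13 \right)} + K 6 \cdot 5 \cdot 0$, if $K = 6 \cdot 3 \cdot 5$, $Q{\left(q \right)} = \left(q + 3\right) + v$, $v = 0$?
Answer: $\frac{1}{3} \approx 0.33333$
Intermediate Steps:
$Q{\left(q \right)} = 3 + q$ ($Q{\left(q \right)} = \left(q + 3\right) + 0 = \left(3 + q\right) + 0 = 3 + q$)
$K = 90$ ($K = 18 \cdot 5 = 90$)
$o = \frac{1}{3}$ ($o = \frac{1}{3 + 0} = \frac{1}{3} \approx 0.33333$)
$d{\left(D \right)} = \frac{1}{3}$
$d{\left(13 \right)} + K 6 \cdot 5 \cdot 0 = \frac{1}{3} + 90 \cdot 6 \cdot 5 \cdot 0 = \frac{1}{3} + 90 \cdot 30 \cdot 0 = \frac{1}{3} + 90 \cdot 0 = \frac{1}{3} + 0 = \frac{1}{3}$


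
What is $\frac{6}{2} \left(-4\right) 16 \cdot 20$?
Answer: $-3840$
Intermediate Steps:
$\frac{6}{2} \left(-4\right) 16 \cdot 20 = 6 \cdot \frac{1}{2} \left(-4\right) 16 \cdot 20 = 3 \left(-4\right) 16 \cdot 20 = \left(-12\right) 16 \cdot 20 = \left(-192\right) 20 = -3840$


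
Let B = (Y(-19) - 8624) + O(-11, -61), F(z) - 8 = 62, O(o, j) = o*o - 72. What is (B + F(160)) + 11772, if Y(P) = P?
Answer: 3248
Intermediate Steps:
O(o, j) = -72 + o² (O(o, j) = o² - 72 = -72 + o²)
F(z) = 70 (F(z) = 8 + 62 = 70)
B = -8594 (B = (-19 - 8624) + (-72 + (-11)²) = -8643 + (-72 + 121) = -8643 + 49 = -8594)
(B + F(160)) + 11772 = (-8594 + 70) + 11772 = -8524 + 11772 = 3248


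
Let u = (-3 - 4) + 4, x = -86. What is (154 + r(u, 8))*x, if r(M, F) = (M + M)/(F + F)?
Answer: -52847/4 ≈ -13212.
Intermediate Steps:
u = -3 (u = -7 + 4 = -3)
r(M, F) = M/F (r(M, F) = (2*M)/((2*F)) = (2*M)*(1/(2*F)) = M/F)
(154 + r(u, 8))*x = (154 - 3/8)*(-86) = (1229/8)*(-86) = -52847/4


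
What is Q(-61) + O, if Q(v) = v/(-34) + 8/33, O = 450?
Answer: 507185/1122 ≈ 452.04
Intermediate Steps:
Q(v) = 8/33 - v/34 (Q(v) = v*(-1/34) + 8*(1/33) = -v/34 + 8/33 = 8/33 - v/34)
Q(-61) + O = (8/33 - 1/34*(-61)) + 450 = (8/33 + 61/34) + 450 = 2285/1122 + 450 = 507185/1122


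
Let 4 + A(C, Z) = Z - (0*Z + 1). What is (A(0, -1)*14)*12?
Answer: -1008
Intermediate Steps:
A(C, Z) = -5 + Z (A(C, Z) = -4 + (Z - (0*Z + 1)) = -4 + (Z - (0 + 1)) = -4 + (Z - 1*1) = -4 + (Z - 1) = -4 + (-1 + Z) = -5 + Z)
(A(0, -1)*14)*12 = ((-5 - 1)*14)*12 = -6*14*12 = -84*12 = -1008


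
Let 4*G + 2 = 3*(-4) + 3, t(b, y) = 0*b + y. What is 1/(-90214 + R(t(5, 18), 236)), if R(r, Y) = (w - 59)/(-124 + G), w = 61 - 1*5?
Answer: -169/15246162 ≈ -1.1085e-5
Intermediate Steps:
w = 56 (w = 61 - 5 = 56)
t(b, y) = y (t(b, y) = 0 + y = y)
G = -11/4 (G = -½ + (3*(-4) + 3)/4 = -½ + (-12 + 3)/4 = -½ + (¼)*(-9) = -½ - 9/4 = -11/4 ≈ -2.7500)
R(r, Y) = 4/169 (R(r, Y) = (56 - 59)/(-124 - 11/4) = -3/(-507/4) = -3*(-4/507) = 4/169)
1/(-90214 + R(t(5, 18), 236)) = 1/(-90214 + 4/169) = 1/(-15246162/169) = -169/15246162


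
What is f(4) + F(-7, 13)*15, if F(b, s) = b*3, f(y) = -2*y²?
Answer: -347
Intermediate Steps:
F(b, s) = 3*b
f(4) + F(-7, 13)*15 = -2*4² + (3*(-7))*15 = -2*16 - 21*15 = -32 - 315 = -347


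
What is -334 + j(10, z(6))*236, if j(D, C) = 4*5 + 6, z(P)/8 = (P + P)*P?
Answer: 5802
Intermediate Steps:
z(P) = 16*P² (z(P) = 8*((P + P)*P) = 8*((2*P)*P) = 8*(2*P²) = 16*P²)
j(D, C) = 26 (j(D, C) = 20 + 6 = 26)
-334 + j(10, z(6))*236 = -334 + 26*236 = -334 + 6136 = 5802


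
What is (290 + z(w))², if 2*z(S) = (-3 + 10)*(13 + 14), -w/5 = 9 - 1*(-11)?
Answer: 591361/4 ≈ 1.4784e+5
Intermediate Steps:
w = -100 (w = -5*(9 - 1*(-11)) = -5*(9 + 11) = -5*20 = -100)
z(S) = 189/2 (z(S) = ((-3 + 10)*(13 + 14))/2 = (7*27)/2 = (½)*189 = 189/2)
(290 + z(w))² = (290 + 189/2)² = (769/2)² = 591361/4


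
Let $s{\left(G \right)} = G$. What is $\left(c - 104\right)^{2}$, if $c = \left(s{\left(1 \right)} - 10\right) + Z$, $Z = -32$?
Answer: $21025$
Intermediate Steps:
$c = -41$ ($c = \left(1 - 10\right) - 32 = -9 - 32 = -41$)
$\left(c - 104\right)^{2} = \left(-41 - 104\right)^{2} = \left(-145\right)^{2} = 21025$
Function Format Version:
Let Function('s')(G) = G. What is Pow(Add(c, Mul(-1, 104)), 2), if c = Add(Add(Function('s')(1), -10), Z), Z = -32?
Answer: 21025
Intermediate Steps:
c = -41 (c = Add(Add(1, -10), -32) = Add(-9, -32) = -41)
Pow(Add(c, Mul(-1, 104)), 2) = Pow(Add(-41, Mul(-1, 104)), 2) = Pow(Add(-41, -104), 2) = Pow(-145, 2) = 21025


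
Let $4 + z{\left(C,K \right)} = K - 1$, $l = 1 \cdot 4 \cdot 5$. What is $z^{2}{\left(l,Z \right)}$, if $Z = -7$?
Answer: $144$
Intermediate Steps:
$l = 20$ ($l = 4 \cdot 5 = 20$)
$z{\left(C,K \right)} = -5 + K$ ($z{\left(C,K \right)} = -4 + \left(K - 1\right) = -4 + \left(-1 + K\right) = -5 + K$)
$z^{2}{\left(l,Z \right)} = \left(-5 - 7\right)^{2} = \left(-12\right)^{2} = 144$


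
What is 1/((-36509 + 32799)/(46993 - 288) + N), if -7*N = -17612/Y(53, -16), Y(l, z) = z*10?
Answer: -373640/5905169 ≈ -0.063273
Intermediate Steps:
Y(l, z) = 10*z
N = -629/40 (N = -(-2516)/(10*(-16)) = -(-2516)/(-160) = -(-2516)*(-1)/160 = -⅐*4403/40 = -629/40 ≈ -15.725)
1/((-36509 + 32799)/(46993 - 288) + N) = 1/((-36509 + 32799)/(46993 - 288) - 629/40) = 1/(-3710/46705 - 629/40) = 1/(-3710*1/46705 - 629/40) = 1/(-742/9341 - 629/40) = 1/(-5905169/373640) = -373640/5905169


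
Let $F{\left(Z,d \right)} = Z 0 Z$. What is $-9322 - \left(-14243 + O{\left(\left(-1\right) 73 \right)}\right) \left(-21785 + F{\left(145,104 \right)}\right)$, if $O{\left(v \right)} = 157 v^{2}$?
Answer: $17916192528$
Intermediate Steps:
$F{\left(Z,d \right)} = 0$ ($F{\left(Z,d \right)} = 0 Z = 0$)
$-9322 - \left(-14243 + O{\left(\left(-1\right) 73 \right)}\right) \left(-21785 + F{\left(145,104 \right)}\right) = -9322 - \left(-14243 + 157 \left(\left(-1\right) 73\right)^{2}\right) \left(-21785 + 0\right) = -9322 - \left(-14243 + 157 \left(-73\right)^{2}\right) \left(-21785\right) = -9322 - \left(-14243 + 157 \cdot 5329\right) \left(-21785\right) = -9322 - \left(-14243 + 836653\right) \left(-21785\right) = -9322 - 822410 \left(-21785\right) = -9322 - -17916201850 = -9322 + 17916201850 = 17916192528$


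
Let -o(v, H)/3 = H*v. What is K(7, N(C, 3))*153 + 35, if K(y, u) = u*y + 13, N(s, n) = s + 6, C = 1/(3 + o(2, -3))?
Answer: 8501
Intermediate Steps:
o(v, H) = -3*H*v
C = 1/21 (C = 1/(3 - 3*(-3)*2) = 1/(3 + 18) = 1/21 ≈ 0.047619)
N(s, n) = 6 + s
K(y, u) = 13 + u*y
K(7, N(C, 3))*153 + 35 = (13 + (6 + 1/21)*7)*153 + 35 = (13 + (127/21)*7)*153 + 35 = (13 + 127/3)*153 + 35 = (166/3)*153 + 35 = 8466 + 35 = 8501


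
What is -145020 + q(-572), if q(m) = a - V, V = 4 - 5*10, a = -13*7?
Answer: -145065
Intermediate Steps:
a = -91
V = -46 (V = 4 - 50 = -46)
q(m) = -45 (q(m) = -91 - 1*(-46) = -91 + 46 = -45)
-145020 + q(-572) = -145020 - 45 = -145065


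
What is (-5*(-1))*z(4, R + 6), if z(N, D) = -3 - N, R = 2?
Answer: -35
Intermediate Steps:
(-5*(-1))*z(4, R + 6) = (-5*(-1))*(-3 - 1*4) = 5*(-3 - 4) = 5*(-7) = -35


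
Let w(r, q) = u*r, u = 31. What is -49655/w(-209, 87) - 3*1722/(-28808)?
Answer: 731965877/93323516 ≈ 7.8433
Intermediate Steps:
w(r, q) = 31*r
-49655/w(-209, 87) - 3*1722/(-28808) = -49655/(31*(-209)) - 3*1722/(-28808) = -49655/(-6479) - 5166*(-1/28808) = -49655*(-1/6479) + 2583/14404 = 49655/6479 + 2583/14404 = 731965877/93323516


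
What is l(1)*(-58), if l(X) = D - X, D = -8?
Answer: 522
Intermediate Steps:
l(X) = -8 - X
l(1)*(-58) = (-8 - 1*1)*(-58) = (-8 - 1)*(-58) = -9*(-58) = 522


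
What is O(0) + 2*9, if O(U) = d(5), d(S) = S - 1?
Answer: 22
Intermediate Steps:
d(S) = -1 + S
O(U) = 4 (O(U) = -1 + 5 = 4)
O(0) + 2*9 = 4 + 2*9 = 4 + 18 = 22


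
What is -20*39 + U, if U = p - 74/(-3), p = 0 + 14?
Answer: -2224/3 ≈ -741.33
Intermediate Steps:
p = 14
U = 116/3 (U = 14 - 74/(-3) = 14 - 74*(-1)/3 = 14 - 1*(-74/3) = 14 + 74/3 = 116/3 ≈ 38.667)
-20*39 + U = -20*39 + 116/3 = -780 + 116/3 = -2224/3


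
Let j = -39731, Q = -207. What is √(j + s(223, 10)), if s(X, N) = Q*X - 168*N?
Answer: 2*I*√21893 ≈ 295.93*I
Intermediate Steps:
s(X, N) = -207*X - 168*N
√(j + s(223, 10)) = √(-39731 + (-207*223 - 168*10)) = √(-39731 + (-46161 - 1680)) = √(-39731 - 47841) = √(-87572) = 2*I*√21893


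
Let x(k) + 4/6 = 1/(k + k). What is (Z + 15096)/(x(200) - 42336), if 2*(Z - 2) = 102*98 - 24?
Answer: -24100800/50803997 ≈ -0.47439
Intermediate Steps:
Z = 4988 (Z = 2 + (102*98 - 24)/2 = 2 + (9996 - 24)/2 = 2 + (½)*9972 = 2 + 4986 = 4988)
x(k) = -⅔ + 1/(2*k) (x(k) = -⅔ + 1/(k + k) = -⅔ + 1/(2*k))
(Z + 15096)/(x(200) - 42336) = (4988 + 15096)/((⅙)*(3 - 4*200)/200 - 42336) = 20084/((⅙)*(1/200)*(3 - 800) - 42336) = 20084/((⅙)*(1/200)*(-797) - 42336) = 20084/(-797/1200 - 42336) = 20084/(-50803997/1200) = 20084*(-1200/50803997) = -24100800/50803997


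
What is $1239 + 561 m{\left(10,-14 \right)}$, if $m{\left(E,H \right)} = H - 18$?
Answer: $-16713$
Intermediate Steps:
$m{\left(E,H \right)} = -18 + H$
$1239 + 561 m{\left(10,-14 \right)} = 1239 + 561 \left(-18 - 14\right) = 1239 + 561 \left(-32\right) = 1239 - 17952 = -16713$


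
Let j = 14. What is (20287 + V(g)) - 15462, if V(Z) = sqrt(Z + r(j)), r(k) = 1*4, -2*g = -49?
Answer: 4825 + sqrt(114)/2 ≈ 4830.3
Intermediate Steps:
g = 49/2 (g = -1/2*(-49) = 49/2 ≈ 24.500)
r(k) = 4
V(Z) = sqrt(4 + Z) (V(Z) = sqrt(Z + 4) = sqrt(4 + Z))
(20287 + V(g)) - 15462 = (20287 + sqrt(4 + 49/2)) - 15462 = (20287 + sqrt(57/2)) - 15462 = (20287 + sqrt(114)/2) - 15462 = 4825 + sqrt(114)/2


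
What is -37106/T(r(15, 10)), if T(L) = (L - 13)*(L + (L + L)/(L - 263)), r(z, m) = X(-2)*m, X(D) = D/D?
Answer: 4693909/3765 ≈ 1246.7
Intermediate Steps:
X(D) = 1
r(z, m) = m (r(z, m) = 1*m = m)
T(L) = (-13 + L)*(L + 2*L/(-263 + L)) (T(L) = (-13 + L)*(L + (2*L)/(-263 + L)) = (-13 + L)*(L + 2*L/(-263 + L)))
-37106/T(r(15, 10)) = -37106*(-263 + 10)/(10*(3393 + 10² - 274*10)) = -37106*(-253/(10*(3393 + 100 - 2740))) = -37106/(10*(-1/253)*753) = -37106/(-7530/253) = -37106*(-253/7530) = 4693909/3765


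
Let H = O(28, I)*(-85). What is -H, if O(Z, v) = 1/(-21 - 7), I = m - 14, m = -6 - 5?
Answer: -85/28 ≈ -3.0357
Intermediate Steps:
m = -11
I = -25 (I = -11 - 14 = -25)
O(Z, v) = -1/28 (O(Z, v) = 1/(-28) = -1/28)
H = 85/28 (H = -1/28*(-85) = 85/28 ≈ 3.0357)
-H = -1*85/28 = -85/28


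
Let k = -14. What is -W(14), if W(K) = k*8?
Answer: 112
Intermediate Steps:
W(K) = -112 (W(K) = -14*8 = -112)
-W(14) = -1*(-112) = 112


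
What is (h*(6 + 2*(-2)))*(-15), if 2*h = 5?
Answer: -75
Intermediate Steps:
h = 5/2 (h = (½)*5 = 5/2 ≈ 2.5000)
(h*(6 + 2*(-2)))*(-15) = (5*(6 + 2*(-2))/2)*(-15) = (5*(6 - 4)/2)*(-15) = ((5/2)*2)*(-15) = 5*(-15) = -75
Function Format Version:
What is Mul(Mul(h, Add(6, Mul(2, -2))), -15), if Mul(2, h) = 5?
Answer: -75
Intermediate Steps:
h = Rational(5, 2) (h = Mul(Rational(1, 2), 5) = Rational(5, 2) ≈ 2.5000)
Mul(Mul(h, Add(6, Mul(2, -2))), -15) = Mul(Mul(Rational(5, 2), Add(6, Mul(2, -2))), -15) = Mul(Mul(Rational(5, 2), Add(6, -4)), -15) = Mul(Mul(Rational(5, 2), 2), -15) = Mul(5, -15) = -75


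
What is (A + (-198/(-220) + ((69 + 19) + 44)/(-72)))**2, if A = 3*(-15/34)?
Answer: 1324801/260100 ≈ 5.0934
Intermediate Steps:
A = -45/34 (A = 3*(-15*1/34) = 3*(-15/34) = -45/34 ≈ -1.3235)
(A + (-198/(-220) + ((69 + 19) + 44)/(-72)))**2 = (-45/34 + (-198/(-220) + ((69 + 19) + 44)/(-72)))**2 = (-45/34 + (-198*(-1/220) + (88 + 44)*(-1/72)))**2 = (-45/34 + (9/10 + 132*(-1/72)))**2 = (-45/34 + (9/10 - 11/6))**2 = (-45/34 - 14/15)**2 = (-1151/510)**2 = 1324801/260100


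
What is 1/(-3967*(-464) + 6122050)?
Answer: 1/7962738 ≈ 1.2558e-7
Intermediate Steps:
1/(-3967*(-464) + 6122050) = 1/(1840688 + 6122050) = 1/7962738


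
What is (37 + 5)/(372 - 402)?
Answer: -7/5 ≈ -1.4000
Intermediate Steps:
(37 + 5)/(372 - 402) = 42/(-30) = -1/30*42 = -7/5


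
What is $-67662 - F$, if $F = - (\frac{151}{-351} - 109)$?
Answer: $- \frac{23787772}{351} \approx -67771.0$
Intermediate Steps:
$F = \frac{38410}{351}$ ($F = - (151 \left(- \frac{1}{351}\right) - 109) = - (- \frac{151}{351} - 109) = \left(-1\right) \left(- \frac{38410}{351}\right) = \frac{38410}{351} \approx 109.43$)
$-67662 - F = -67662 - \frac{38410}{351} = - \frac{23787772}{351}$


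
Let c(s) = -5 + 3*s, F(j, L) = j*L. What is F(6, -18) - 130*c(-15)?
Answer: 6392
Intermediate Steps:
F(j, L) = L*j
F(6, -18) - 130*c(-15) = -18*6 - 130*(-5 + 3*(-15)) = -108 - 130*(-5 - 45) = -108 - 130*(-50) = -108 + 6500 = 6392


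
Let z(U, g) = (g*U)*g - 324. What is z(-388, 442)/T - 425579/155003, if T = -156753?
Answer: 11682757799681/24297185259 ≈ 480.83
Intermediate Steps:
z(U, g) = -324 + U*g² (z(U, g) = (U*g)*g - 324 = U*g² - 324 = -324 + U*g²)
z(-388, 442)/T - 425579/155003 = (-324 - 388*442²)/(-156753) - 425579/155003 = (-324 - 388*195364)*(-1/156753) - 425579*1/155003 = (-324 - 75801232)*(-1/156753) - 425579/155003 = -75801556*(-1/156753) - 425579/155003 = 75801556/156753 - 425579/155003 = 11682757799681/24297185259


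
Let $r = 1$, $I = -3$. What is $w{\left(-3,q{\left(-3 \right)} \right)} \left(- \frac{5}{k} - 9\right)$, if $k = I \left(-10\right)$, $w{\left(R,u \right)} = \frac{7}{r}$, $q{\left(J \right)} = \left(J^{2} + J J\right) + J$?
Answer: $- \frac{385}{6} \approx -64.167$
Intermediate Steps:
$q{\left(J \right)} = J + 2 J^{2}$ ($q{\left(J \right)} = \left(J^{2} + J^{2}\right) + J = 2 J^{2} + J = J + 2 J^{2}$)
$w{\left(R,u \right)} = 7$ ($w{\left(R,u \right)} = \frac{7}{1} = 7 \cdot 1 = 7$)
$k = 30$ ($k = \left(-3\right) \left(-10\right) = 30$)
$w{\left(-3,q{\left(-3 \right)} \right)} \left(- \frac{5}{k} - 9\right) = 7 \left(- \frac{5}{30} - 9\right) = 7 \left(\left(-5\right) \frac{1}{30} - 9\right) = 7 \left(- \frac{1}{6} - 9\right) = 7 \left(- \frac{55}{6}\right) = - \frac{385}{6}$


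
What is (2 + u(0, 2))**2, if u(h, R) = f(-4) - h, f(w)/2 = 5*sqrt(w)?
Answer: -396 + 80*I ≈ -396.0 + 80.0*I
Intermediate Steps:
f(w) = 10*sqrt(w) (f(w) = 2*(5*sqrt(w)) = 10*sqrt(w))
u(h, R) = -h + 20*I (u(h, R) = 10*sqrt(-4) - h = 10*(2*I) - h = 20*I - h = -h + 20*I)
(2 + u(0, 2))**2 = (2 + (-1*0 + 20*I))**2 = (2 + (0 + 20*I))**2 = (2 + 20*I)**2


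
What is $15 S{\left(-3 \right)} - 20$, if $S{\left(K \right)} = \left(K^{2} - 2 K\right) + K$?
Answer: $160$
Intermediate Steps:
$S{\left(K \right)} = K^{2} - K$
$15 S{\left(-3 \right)} - 20 = 15 \left(- 3 \left(-1 - 3\right)\right) - 20 = 15 \left(\left(-3\right) \left(-4\right)\right) - 20 = 15 \cdot 12 - 20 = 180 - 20 = 160$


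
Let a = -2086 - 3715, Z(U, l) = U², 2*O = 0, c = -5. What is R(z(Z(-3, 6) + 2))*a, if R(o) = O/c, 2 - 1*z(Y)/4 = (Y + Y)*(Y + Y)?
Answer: 0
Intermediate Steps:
O = 0 (O = (½)*0 = 0)
z(Y) = 8 - 16*Y² (z(Y) = 8 - 4*(Y + Y)*(Y + Y) = 8 - 4*2*Y*2*Y = 8 - 16*Y²)
R(o) = 0 (R(o) = 0/(-5) = 0*(-⅕) = 0)
a = -5801
R(z(Z(-3, 6) + 2))*a = 0*(-5801) = 0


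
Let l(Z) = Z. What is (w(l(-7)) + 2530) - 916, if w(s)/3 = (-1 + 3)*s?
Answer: 1572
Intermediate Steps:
w(s) = 6*s (w(s) = 3*((-1 + 3)*s) = 3*(2*s) = 6*s)
(w(l(-7)) + 2530) - 916 = (6*(-7) + 2530) - 916 = (-42 + 2530) - 916 = 2488 - 916 = 1572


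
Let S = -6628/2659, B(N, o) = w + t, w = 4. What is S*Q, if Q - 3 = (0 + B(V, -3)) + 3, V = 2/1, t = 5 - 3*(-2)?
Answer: -139188/2659 ≈ -52.346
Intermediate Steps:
t = 11 (t = 5 + 6 = 11)
V = 2 (V = 2*1 = 2)
B(N, o) = 15 (B(N, o) = 4 + 11 = 15)
S = -6628/2659 (S = -6628*1/2659 = -6628/2659 ≈ -2.4927)
Q = 21 (Q = 3 + ((0 + 15) + 3) = 3 + (15 + 3) = 3 + 18 = 21)
S*Q = -6628/2659*21 = -139188/2659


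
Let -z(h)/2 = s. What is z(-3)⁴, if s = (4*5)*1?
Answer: 2560000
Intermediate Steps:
s = 20 (s = 20*1 = 20)
z(h) = -40 (z(h) = -2*20 = -40)
z(-3)⁴ = (-40)⁴ = 2560000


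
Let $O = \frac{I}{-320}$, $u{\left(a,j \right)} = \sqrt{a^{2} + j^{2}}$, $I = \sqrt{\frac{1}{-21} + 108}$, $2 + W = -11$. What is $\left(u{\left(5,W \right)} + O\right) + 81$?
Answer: $81 + \sqrt{194} - \frac{\sqrt{47607}}{6720} \approx 94.896$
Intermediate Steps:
$W = -13$ ($W = -2 - 11 = -13$)
$I = \frac{\sqrt{47607}}{21}$ ($I = \sqrt{- \frac{1}{21} + 108} = \sqrt{\frac{2267}{21}} = \frac{\sqrt{47607}}{21} \approx 10.39$)
$O = - \frac{\sqrt{47607}}{6720}$ ($O = \frac{\frac{1}{21} \sqrt{47607}}{-320} = \frac{\sqrt{47607}}{21} \left(- \frac{1}{320}\right) = - \frac{\sqrt{47607}}{6720} \approx -0.032469$)
$\left(u{\left(5,W \right)} + O\right) + 81 = \left(\sqrt{5^{2} + \left(-13\right)^{2}} - \frac{\sqrt{47607}}{6720}\right) + 81 = \left(\sqrt{25 + 169} - \frac{\sqrt{47607}}{6720}\right) + 81 = \left(\sqrt{194} - \frac{\sqrt{47607}}{6720}\right) + 81 = 81 + \sqrt{194} - \frac{\sqrt{47607}}{6720}$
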